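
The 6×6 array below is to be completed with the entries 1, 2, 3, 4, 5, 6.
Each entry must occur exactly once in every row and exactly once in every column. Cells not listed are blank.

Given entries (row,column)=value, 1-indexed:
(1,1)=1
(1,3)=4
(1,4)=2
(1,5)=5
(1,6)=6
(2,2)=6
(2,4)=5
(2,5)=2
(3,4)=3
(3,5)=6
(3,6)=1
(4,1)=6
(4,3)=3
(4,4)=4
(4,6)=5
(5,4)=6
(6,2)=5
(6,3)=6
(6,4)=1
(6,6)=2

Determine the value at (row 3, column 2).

Row 1, column 2: row 1 has {1, 2, 4, 5, 6} and column 2 has {5, 6}, leaving only 3.
Row 2, column 3: row 2 has {2, 5, 6} and column 3 has {3, 4, 6}, leaving only 1.
Row 4, column 5: row 4 has {3, 4, 5, 6} and column 5 has {2, 5, 6}, leaving only 1.
Row 4, column 2: row 4 has {1, 3, 4, 5, 6} and column 2 has {3, 5, 6}, leaving only 2.
Row 3 already has {1, 3, 6} and column 2 already has {2, 3, 5, 6}, so row 3, column 2 must be 4.

4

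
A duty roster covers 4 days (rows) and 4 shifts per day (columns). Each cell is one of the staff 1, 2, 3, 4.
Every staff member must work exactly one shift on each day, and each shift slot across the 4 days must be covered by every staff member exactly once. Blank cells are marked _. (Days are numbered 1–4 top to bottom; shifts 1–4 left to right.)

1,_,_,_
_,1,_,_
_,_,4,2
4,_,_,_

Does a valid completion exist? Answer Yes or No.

Day 3, shift 1: day 3 has {2, 4} and shift 1 has {1, 4}, so it must be 3.
Now day 3, shift 2: day 3 together with shift 2 already contain {1, 2, 3, 4} — every symbol — so nothing can go there. The grid has no valid completion.

No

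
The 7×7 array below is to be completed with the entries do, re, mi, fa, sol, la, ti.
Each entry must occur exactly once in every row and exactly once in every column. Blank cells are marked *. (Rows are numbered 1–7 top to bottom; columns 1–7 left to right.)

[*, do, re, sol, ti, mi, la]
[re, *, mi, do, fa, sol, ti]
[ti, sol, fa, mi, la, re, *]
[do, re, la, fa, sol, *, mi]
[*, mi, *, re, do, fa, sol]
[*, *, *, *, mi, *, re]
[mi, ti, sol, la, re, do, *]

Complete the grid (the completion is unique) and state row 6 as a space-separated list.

Row 6, column 4: row 6 has {re, mi} and column 4 has {do, re, mi, fa, sol, la}, leaving only ti.
Row 6, column 3: row 6 has {re, mi, ti} and column 3 has {re, mi, fa, sol, la}, leaving only do.
Row 6, column 6: row 6 has {do, re, mi, ti} and column 6 has {do, re, mi, fa, sol}, leaving only la.
Row 6, column 2: row 6 has {do, re, mi, la, ti} and column 2 has {do, re, mi, sol, ti}, leaving only fa.
Row 6, column 1: row 6 has {do, re, mi, fa, la, ti} and column 1 has {do, re, mi, ti}, leaving only sol.
So row 6 reads: sol fa do ti mi la re.

sol fa do ti mi la re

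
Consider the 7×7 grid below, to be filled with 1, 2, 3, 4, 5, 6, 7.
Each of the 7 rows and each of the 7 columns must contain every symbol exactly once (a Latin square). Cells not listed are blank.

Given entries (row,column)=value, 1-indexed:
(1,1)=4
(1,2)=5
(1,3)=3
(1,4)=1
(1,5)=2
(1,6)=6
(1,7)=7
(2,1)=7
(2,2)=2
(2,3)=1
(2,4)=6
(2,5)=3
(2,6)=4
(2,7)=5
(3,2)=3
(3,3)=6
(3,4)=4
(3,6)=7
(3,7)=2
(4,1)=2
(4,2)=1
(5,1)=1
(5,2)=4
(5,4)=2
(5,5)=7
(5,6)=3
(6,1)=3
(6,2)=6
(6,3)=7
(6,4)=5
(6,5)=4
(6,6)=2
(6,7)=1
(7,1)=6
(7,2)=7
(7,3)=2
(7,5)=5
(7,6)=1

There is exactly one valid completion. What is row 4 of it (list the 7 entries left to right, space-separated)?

2 1 4 7 6 5 3

Row 4, column 5: row 4 has {1, 2} and column 5 has {2, 3, 4, 5, 7}, leaving only 6.
Row 4, column 6: row 4 has {1, 2, 6} and column 6 has {1, 2, 3, 4, 6, 7}, leaving only 5.
Row 4, column 3: row 4 has {1, 2, 5, 6} and column 3 has {1, 2, 3, 6, 7}, leaving only 4.
Row 4, column 7: row 4 has {1, 2, 4, 5, 6} and column 7 has {1, 2, 5, 7}, leaving only 3.
Row 4, column 4: row 4 has {1, 2, 3, 4, 5, 6} and column 4 has {1, 2, 4, 5, 6}, leaving only 7.
So row 4 reads: 2 1 4 7 6 5 3.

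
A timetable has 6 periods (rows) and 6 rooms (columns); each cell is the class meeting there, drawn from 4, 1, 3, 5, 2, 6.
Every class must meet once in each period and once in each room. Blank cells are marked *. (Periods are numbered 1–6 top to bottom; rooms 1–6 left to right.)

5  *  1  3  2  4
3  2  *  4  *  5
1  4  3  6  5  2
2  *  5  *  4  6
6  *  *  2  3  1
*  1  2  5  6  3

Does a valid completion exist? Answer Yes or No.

No period or room among the givens repeats a symbol, and propagating forced cells runs into no contradiction.
One valid completion exists (for instance, 5 6 1 3 2 4 / 3 2 6 4 1 5 / 1 4 3 6 5 2 / 2 3 5 1 4 6 / 6 5 4 2 3 1 / 4 1 2 5 6 3).

Yes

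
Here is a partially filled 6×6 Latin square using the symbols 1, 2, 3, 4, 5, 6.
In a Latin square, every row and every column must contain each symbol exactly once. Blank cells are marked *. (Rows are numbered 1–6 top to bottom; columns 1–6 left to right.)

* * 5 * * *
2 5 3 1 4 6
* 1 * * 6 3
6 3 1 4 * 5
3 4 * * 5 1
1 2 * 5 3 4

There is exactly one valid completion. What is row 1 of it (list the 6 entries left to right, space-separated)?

Row 1, column 1: row 1 has {5} and column 1 has {1, 2, 3, 6}, leaving only 4.
Row 1, column 2: row 1 has {4, 5} and column 2 has {1, 2, 3, 4, 5}, leaving only 6.
Row 1, column 6: row 1 has {4, 5, 6} and column 6 has {1, 3, 4, 5, 6}, leaving only 2.
Row 1, column 4: row 1 has {2, 4, 5, 6} and column 4 has {1, 4, 5}, leaving only 3.
Row 1, column 5: row 1 has {2, 3, 4, 5, 6} and column 5 has {3, 4, 5, 6}, leaving only 1.
So row 1 reads: 4 6 5 3 1 2.

4 6 5 3 1 2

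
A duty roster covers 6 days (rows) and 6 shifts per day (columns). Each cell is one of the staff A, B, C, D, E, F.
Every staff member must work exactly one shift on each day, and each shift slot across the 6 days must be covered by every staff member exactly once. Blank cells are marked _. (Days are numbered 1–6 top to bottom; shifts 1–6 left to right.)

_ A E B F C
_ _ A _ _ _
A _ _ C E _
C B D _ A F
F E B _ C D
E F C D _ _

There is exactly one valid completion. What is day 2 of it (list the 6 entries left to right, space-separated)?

Day 1, shift 1: day 1 has {A, B, C, E, F} and shift 1 has {A, C, E, F}, leaving only D.
Day 2, shift 1: day 2 has {A} and shift 1 has {A, C, D, E, F}, leaving only B.
Day 2, shift 5: day 2 has {A, B} and shift 5 has {A, C, E, F}, leaving only D.
Day 2, shift 2: day 2 has {A, B, D} and shift 2 has {A, B, E, F}, leaving only C.
Day 2, shift 6: day 2 has {A, B, C, D} and shift 6 has {C, D, F}, leaving only E.
Day 2, shift 4: day 2 has {A, B, C, D, E} and shift 4 has {B, C, D}, leaving only F.
So day 2 reads: B C A F D E.

B C A F D E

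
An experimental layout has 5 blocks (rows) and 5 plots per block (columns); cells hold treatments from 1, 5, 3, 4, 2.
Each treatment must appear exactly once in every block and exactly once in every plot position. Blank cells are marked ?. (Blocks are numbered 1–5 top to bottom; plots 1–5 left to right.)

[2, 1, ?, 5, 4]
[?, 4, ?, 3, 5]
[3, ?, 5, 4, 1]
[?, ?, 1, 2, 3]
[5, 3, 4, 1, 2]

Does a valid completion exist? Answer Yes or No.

Yes

No block or plot among the givens repeats a symbol, and propagating forced cells runs into no contradiction.
One valid completion exists (for instance, 2 1 3 5 4 / 1 4 2 3 5 / 3 2 5 4 1 / 4 5 1 2 3 / 5 3 4 1 2).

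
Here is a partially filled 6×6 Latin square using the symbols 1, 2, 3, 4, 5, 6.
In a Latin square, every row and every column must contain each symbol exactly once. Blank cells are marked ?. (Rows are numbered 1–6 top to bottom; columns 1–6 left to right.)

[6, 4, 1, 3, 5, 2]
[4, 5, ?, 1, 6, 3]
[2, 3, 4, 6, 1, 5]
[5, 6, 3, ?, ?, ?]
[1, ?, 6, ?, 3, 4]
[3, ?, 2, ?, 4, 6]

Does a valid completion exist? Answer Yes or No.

No

Row 2, column 3: row 2 together with column 3 already contain {1, 2, 3, 4, 5, 6} — every symbol — so nothing can go there. The grid has no valid completion.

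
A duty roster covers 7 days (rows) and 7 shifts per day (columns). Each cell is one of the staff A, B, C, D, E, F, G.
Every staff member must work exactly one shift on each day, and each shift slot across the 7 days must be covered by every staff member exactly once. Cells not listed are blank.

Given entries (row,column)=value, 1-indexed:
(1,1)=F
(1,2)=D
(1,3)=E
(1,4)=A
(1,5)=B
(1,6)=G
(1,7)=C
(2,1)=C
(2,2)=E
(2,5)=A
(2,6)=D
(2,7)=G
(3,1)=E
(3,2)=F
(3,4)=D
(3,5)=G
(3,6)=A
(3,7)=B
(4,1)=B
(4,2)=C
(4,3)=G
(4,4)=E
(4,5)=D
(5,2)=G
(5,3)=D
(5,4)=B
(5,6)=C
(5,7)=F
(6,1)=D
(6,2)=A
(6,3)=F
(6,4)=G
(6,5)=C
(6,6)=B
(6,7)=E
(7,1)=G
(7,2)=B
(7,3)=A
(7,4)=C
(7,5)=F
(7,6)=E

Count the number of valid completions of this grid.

1

Day 2, shift 3: eliminating its day and shift leaves {B}.
Day 2, shift 4: eliminating its day and shift leaves {F}.
Day 3, shift 3: eliminating its day and shift leaves {C}.
Day 4, shift 6: eliminating its day and shift leaves {F}.
Day 4, shift 7: eliminating its day and shift leaves {A}.
Day 5, shift 1: eliminating its day and shift leaves {A}.
Day 5, shift 5: eliminating its day and shift leaves {E}.
Day 7, shift 7: eliminating its day and shift leaves {D}.
Only one assignment across all blanks avoids any day or shift repeat, giving 1 completion.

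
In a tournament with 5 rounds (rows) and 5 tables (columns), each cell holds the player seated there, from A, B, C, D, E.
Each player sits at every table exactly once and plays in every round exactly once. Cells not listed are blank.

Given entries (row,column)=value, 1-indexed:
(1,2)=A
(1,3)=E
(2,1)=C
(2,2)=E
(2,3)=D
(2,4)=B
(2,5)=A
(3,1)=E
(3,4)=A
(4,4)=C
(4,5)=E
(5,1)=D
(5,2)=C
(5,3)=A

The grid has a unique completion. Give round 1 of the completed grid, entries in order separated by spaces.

B A E D C

Round 1, table 1: round 1 has {A, E} and table 1 has {C, D, E}, leaving only B.
Round 1, table 4: round 1 has {A, B, E} and table 4 has {A, B, C}, leaving only D.
Round 1, table 5: round 1 has {A, B, D, E} and table 5 has {A, E}, leaving only C.
So round 1 reads: B A E D C.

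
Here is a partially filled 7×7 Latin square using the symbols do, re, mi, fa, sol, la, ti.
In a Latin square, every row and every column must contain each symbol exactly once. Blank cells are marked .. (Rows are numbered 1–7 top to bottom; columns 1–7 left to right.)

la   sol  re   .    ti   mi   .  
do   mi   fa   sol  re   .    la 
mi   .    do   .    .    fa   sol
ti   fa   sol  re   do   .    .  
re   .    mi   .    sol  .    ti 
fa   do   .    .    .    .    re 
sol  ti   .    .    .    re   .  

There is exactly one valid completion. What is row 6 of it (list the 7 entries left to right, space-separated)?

Row 2, column 6: row 2 has {do, re, mi, fa, sol, la} and column 6 has {re, mi, fa}, leaving only ti.
Row 3, column 5: row 3 has {do, mi, fa, sol} and column 5 has {do, re, sol, ti}, leaving only la.
Row 6, column 5: row 6 has {do, re, fa} and column 5 has {do, re, sol, la, ti}, leaving only mi.
Row 3, column 2: row 3 has {do, mi, fa, sol, la} and column 2 has {do, mi, fa, sol, ti}, leaving only re.
Row 3, column 4: row 3 has {do, re, mi, fa, sol, la} and column 4 has {re, sol}, leaving only ti.
Row 6, column 4: row 6 has {do, re, mi, fa} and column 4 has {re, sol, ti}, leaving only la.
Row 6, column 3: row 6 has {do, re, mi, fa, la} and column 3 has {do, re, mi, fa, sol}, leaving only ti.
Row 6, column 6: row 6 has {do, re, mi, fa, la, ti} and column 6 has {re, mi, fa, ti}, leaving only sol.
So row 6 reads: fa do ti la mi sol re.

fa do ti la mi sol re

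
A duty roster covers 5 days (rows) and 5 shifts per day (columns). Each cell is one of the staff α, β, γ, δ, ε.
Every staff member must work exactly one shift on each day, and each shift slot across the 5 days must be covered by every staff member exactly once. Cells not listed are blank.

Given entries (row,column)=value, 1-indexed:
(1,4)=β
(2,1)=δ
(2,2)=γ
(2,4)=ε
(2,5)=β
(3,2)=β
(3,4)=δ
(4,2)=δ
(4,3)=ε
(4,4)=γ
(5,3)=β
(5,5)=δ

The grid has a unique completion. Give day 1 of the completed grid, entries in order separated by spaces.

ε α δ β γ

Day 2, shift 3: day 2 has {β, γ, δ, ε} and shift 3 has {β, ε}, leaving only α.
Day 3, shift 3: day 3 has {β, δ} and shift 3 has {α, β, ε}, leaving only γ.
Day 1, shift 3: day 1 has {β} and shift 3 has {α, β, γ, ε}, leaving only δ.
Day 4, shift 5: day 4 has {γ, δ, ε} and shift 5 has {β, δ}, leaving only α.
Day 3, shift 5: day 3 has {β, γ, δ} and shift 5 has {α, β, δ}, leaving only ε.
Day 1, shift 5: day 1 has {β, δ} and shift 5 has {α, β, δ, ε}, leaving only γ.
Day 3, shift 1: day 3 has {β, γ, δ, ε} and shift 1 has {δ}, leaving only α.
Day 1, shift 1: day 1 has {β, γ, δ} and shift 1 has {α, δ}, leaving only ε.
Day 1, shift 2: day 1 has {β, γ, δ, ε} and shift 2 has {β, γ, δ}, leaving only α.
So day 1 reads: ε α δ β γ.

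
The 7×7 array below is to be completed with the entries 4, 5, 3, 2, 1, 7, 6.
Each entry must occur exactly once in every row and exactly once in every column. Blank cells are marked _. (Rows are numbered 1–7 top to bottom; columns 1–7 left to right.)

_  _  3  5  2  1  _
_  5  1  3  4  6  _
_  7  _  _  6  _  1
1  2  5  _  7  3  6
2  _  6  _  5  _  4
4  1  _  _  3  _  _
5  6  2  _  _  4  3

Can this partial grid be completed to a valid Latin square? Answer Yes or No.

Yes

No row or column among the givens repeats a symbol, and propagating forced cells runs into no contradiction.
One valid completion exists (for instance, 6 4 3 5 2 1 7 / 7 5 1 3 4 6 2 / 3 7 4 2 6 5 1 / 1 2 5 4 7 3 6 / 2 3 6 1 5 7 4 / 4 1 7 6 3 2 5 / 5 6 2 7 1 4 3).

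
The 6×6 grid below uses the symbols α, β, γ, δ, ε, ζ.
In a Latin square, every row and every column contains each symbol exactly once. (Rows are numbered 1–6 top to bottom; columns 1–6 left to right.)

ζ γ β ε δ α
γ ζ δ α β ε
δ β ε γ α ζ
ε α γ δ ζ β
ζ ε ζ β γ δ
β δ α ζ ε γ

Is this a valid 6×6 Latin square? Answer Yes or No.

No

Column 1 contains ζ twice (at rows 1 and 5), so it is not a permutation.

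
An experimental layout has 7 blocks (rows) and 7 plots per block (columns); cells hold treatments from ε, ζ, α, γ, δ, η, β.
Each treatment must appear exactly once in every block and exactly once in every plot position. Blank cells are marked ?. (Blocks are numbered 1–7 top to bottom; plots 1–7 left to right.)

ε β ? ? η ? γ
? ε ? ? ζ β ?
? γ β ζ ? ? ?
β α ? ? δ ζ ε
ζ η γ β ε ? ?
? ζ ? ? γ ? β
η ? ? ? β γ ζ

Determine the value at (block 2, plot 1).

Block 3, plot 5: block 3 has {ζ, γ, β} and plot 5 has {ε, ζ, γ, δ, η, β}, leaving only α.
Block 3, plot 1: block 3 has {ζ, α, γ, β} and plot 1 has {ε, ζ, η, β}, leaving only δ.
Block 3, plot 7: block 3 has {ζ, α, γ, δ, β} and plot 7 has {ε, ζ, γ, β}, leaving only η.
Block 3, plot 6: block 3 has {ζ, α, γ, δ, η, β} and plot 6 has {ζ, γ, β}, leaving only ε.
Block 4, plot 3: block 4 has {ε, ζ, α, δ, β} and plot 3 has {γ, β}, leaving only η.
Block 4, plot 4: block 4 has {ε, ζ, α, δ, η, β} and plot 4 has {ζ, β}, leaving only γ.
Block 6, plot 1: block 6 has {ζ, γ, β} and plot 1 has {ε, ζ, δ, η, β}, leaving only α.
Block 2 already has {ε, ζ, β} and plot 1 already has {ε, ζ, α, δ, η, β}, so block 2, plot 1 must be γ.

γ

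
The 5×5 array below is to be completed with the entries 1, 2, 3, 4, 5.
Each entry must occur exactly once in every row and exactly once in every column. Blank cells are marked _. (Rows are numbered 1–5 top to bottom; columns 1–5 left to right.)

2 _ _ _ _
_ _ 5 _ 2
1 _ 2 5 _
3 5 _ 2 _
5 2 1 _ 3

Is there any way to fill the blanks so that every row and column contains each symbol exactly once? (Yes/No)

No row or column among the givens repeats a symbol, and propagating forced cells runs into no contradiction.
One valid completion exists (for instance, 2 4 3 1 5 / 4 1 5 3 2 / 1 3 2 5 4 / 3 5 4 2 1 / 5 2 1 4 3).

Yes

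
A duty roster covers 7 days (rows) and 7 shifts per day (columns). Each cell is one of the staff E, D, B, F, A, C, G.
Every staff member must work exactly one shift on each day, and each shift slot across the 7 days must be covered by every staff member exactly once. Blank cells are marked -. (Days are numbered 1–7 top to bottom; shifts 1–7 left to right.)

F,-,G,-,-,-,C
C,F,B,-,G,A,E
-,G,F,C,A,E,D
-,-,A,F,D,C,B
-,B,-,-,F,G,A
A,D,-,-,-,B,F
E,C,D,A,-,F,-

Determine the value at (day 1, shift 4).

Day 1, shift 6: day 1 has {F, C, G} and shift 6 has {E, B, F, A, C, G}, leaving only D.
Day 2, shift 4: day 2 has {E, B, F, A, C, G} and shift 4 has {F, A, C}, leaving only D.
Day 3, shift 1: day 3 has {E, D, F, A, C, G} and shift 1 has {E, F, A, C}, leaving only B.
Day 4, shift 1: day 4 has {D, B, F, A, C} and shift 1 has {E, B, F, A, C}, leaving only G.
Day 4, shift 2: day 4 has {D, B, F, A, C, G} and shift 2 has {D, B, F, C, G}, leaving only E.
Day 1, shift 2: day 1 has {D, F, C, G} and shift 2 has {E, D, B, F, C, G}, leaving only A.
Day 5, shift 1: day 5 has {B, F, A, G} and shift 1 has {E, B, F, A, C, G}, leaving only D.
Day 5, shift 4: day 5 has {D, B, F, A, G} and shift 4 has {D, F, A, C}, leaving only E.
Day 1 already has {D, F, A, C, G} and shift 4 already has {E, D, F, A, C}, so day 1, shift 4 must be B.

B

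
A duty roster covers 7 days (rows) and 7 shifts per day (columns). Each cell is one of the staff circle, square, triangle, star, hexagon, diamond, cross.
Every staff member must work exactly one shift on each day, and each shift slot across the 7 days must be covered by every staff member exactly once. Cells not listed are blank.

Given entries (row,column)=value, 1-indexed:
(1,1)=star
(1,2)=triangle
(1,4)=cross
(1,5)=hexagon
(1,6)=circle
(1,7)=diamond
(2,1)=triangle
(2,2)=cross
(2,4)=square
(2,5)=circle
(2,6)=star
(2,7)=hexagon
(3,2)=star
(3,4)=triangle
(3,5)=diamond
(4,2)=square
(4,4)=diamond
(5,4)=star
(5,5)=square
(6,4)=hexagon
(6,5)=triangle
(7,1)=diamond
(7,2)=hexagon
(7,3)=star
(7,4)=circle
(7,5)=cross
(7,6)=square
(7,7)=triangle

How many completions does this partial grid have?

9

Day 1, shift 3: eliminating its day and shift leaves {square}.
Day 2, shift 3: eliminating its day and shift leaves {diamond}.
Day 3, shift 1: eliminating its day and shift leaves {circle, square, hexagon, cross}.
Day 3, shift 3: eliminating its day and shift leaves {circle, square, hexagon, cross}.
Day 3, shift 6: eliminating its day and shift leaves {hexagon, cross}.
Day 3, shift 7: eliminating its day and shift leaves {circle, square, cross}.
Day 4, shift 1: eliminating its day and shift leaves {circle, hexagon, cross}.
Day 4, shift 3: eliminating its day and shift leaves {circle, triangle, hexagon, cross}.
Day 4, shift 5: eliminating its day and shift leaves {star}.
Day 4, shift 6: eliminating its day and shift leaves {triangle, hexagon, cross}.
Day 4, shift 7: eliminating its day and shift leaves {circle, star, cross}.
Day 5, shift 1: eliminating its day and shift leaves {circle, hexagon, cross}.
Day 5, shift 2: eliminating its day and shift leaves {circle, diamond}.
Day 5, shift 3: eliminating its day and shift leaves {circle, triangle, hexagon, diamond, cross}.
Day 5, shift 6: eliminating its day and shift leaves {triangle, hexagon, diamond, cross}.
Day 5, shift 7: eliminating its day and shift leaves {circle, cross}.
Day 6, shift 1: eliminating its day and shift leaves {circle, square, cross}.
Day 6, shift 2: eliminating its day and shift leaves {circle, diamond}.
Day 6, shift 3: eliminating its day and shift leaves {circle, square, diamond, cross}.
Day 6, shift 6: eliminating its day and shift leaves {diamond, cross}.
Day 6, shift 7: eliminating its day and shift leaves {circle, square, star, cross}.
Enumerating the assignments across these blanks that avoid any day or shift repeat gives 9 completions.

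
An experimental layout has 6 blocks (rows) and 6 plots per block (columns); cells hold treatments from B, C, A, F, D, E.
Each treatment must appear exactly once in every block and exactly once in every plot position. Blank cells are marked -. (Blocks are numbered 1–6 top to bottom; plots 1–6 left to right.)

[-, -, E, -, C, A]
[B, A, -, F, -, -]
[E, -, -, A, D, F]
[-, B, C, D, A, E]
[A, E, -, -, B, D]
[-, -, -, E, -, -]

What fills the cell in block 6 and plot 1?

C

Block 1, plot 4: block 1 has {C, A, E} and plot 4 has {A, F, D, E}, leaving only B.
Block 2, plot 3: block 2 has {B, A, F} and plot 3 has {C, E}, leaving only D.
Block 2, plot 5: block 2 has {B, A, F, D} and plot 5 has {B, C, A, D}, leaving only E.
Block 2, plot 6: block 2 has {B, A, F, D, E} and plot 6 has {A, F, D, E}, leaving only C.
Block 3, plot 2: block 3 has {A, F, D, E} and plot 2 has {B, A, E}, leaving only C.
Block 3, plot 3: block 3 has {C, A, F, D, E} and plot 3 has {C, D, E}, leaving only B.
Block 4, plot 1: block 4 has {B, C, A, D, E} and plot 1 has {B, A, E}, leaving only F.
Block 1, plot 1: block 1 has {B, C, A, E} and plot 1 has {B, A, F, E}, leaving only D.
Block 6 already has {E} and plot 1 already has {B, A, F, D, E}, so block 6, plot 1 must be C.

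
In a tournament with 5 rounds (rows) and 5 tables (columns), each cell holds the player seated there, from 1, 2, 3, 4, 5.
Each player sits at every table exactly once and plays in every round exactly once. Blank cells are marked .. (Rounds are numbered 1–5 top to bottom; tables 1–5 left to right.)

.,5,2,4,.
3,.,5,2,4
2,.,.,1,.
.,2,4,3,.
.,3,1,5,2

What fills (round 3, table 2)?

4

Round 3 already has {1, 2} and table 2 already has {2, 3, 5}, so round 3, table 2 must be 4.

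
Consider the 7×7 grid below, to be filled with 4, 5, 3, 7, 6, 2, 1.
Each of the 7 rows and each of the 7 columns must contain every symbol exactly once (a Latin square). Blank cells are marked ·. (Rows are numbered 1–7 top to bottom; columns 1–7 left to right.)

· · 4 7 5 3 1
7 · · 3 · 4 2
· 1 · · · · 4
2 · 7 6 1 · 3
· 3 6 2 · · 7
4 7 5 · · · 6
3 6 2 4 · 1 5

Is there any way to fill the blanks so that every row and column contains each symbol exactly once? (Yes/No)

No

Row 1, column 1: row 1 has {4, 5, 3, 7, 1} and column 1 has {4, 3, 7, 2}, so it must be 6.
Row 1, column 2: row 1 has {4, 5, 3, 7, 6, 1} and column 2 has {3, 7, 6, 1}, so it must be 2.
Row 2, column 2: row 2 has {4, 3, 7, 2} and column 2 has {3, 7, 6, 2, 1}, so it must be 5.
Row 2, column 3: row 2 has {4, 5, 3, 7, 2} and column 3 has {4, 5, 7, 6, 2}, so it must be 1.
Row 2, column 5: row 2 has {4, 5, 3, 7, 2, 1} and column 5 has {5, 1}, so it must be 6.
Row 3, column 1: row 3 has {4, 1} and column 1 has {4, 3, 7, 6, 2}, so it must be 5.
Now row 3, column 4: row 3 together with column 4 already contain {4, 5, 3, 7, 6, 2, 1} — every symbol — so nothing can go there. The grid has no valid completion.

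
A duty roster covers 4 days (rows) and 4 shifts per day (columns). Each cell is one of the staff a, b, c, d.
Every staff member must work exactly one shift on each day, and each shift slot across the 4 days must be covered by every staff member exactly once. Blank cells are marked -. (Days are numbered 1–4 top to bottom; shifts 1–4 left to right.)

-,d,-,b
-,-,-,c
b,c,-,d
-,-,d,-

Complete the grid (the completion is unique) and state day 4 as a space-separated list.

c b d a

Day 4, shift 4: day 4 has {d} and shift 4 has {b, c, d}, leaving only a.
Day 4, shift 1: day 4 has {a, d} and shift 1 has {b}, leaving only c.
Day 4, shift 2: day 4 has {a, c, d} and shift 2 has {c, d}, leaving only b.
So day 4 reads: c b d a.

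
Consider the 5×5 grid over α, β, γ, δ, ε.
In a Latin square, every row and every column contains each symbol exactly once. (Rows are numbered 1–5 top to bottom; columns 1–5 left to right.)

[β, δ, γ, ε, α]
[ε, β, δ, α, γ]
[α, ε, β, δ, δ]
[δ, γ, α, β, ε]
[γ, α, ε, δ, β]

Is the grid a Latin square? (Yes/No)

No

Row 3 contains δ twice (at columns 4 and 5), so it is not a permutation.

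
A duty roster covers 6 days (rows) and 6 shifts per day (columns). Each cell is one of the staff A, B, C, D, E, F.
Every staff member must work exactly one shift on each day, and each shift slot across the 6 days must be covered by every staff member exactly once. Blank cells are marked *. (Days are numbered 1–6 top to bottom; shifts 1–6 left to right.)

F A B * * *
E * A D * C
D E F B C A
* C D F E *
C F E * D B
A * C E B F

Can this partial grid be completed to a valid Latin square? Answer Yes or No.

No

Day 1, shift 5: day 1 together with shift 5 already contain {A, B, C, D, E, F} — every symbol — so nothing can go there. The grid has no valid completion.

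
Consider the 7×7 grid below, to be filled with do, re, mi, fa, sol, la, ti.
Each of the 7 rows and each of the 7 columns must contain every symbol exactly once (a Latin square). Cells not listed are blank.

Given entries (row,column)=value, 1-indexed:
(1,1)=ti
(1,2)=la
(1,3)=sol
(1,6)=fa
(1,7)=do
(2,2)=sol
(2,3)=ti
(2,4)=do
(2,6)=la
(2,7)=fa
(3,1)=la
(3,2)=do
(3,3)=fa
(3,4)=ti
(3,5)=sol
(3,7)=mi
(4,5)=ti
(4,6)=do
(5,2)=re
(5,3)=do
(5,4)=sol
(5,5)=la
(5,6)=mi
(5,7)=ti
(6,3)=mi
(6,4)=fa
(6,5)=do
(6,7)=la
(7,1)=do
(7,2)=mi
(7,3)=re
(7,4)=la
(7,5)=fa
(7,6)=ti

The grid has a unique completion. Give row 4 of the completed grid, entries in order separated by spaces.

Row 4, column 2: row 4 has {do, ti} and column 2 has {do, re, mi, sol, la}, leaving only fa.
Row 4, column 3: row 4 has {do, fa, ti} and column 3 has {do, re, mi, fa, sol, ti}, leaving only la.
Row 3, column 6: row 3 has {do, mi, fa, sol, la, ti} and column 6 has {do, mi, fa, la, ti}, leaving only re.
Row 5, column 1: row 5 has {do, re, mi, sol, la, ti} and column 1 has {do, la, ti}, leaving only fa.
Row 6, column 2: row 6 has {do, mi, fa, la} and column 2 has {do, re, mi, fa, sol, la}, leaving only ti.
Row 6, column 6: row 6 has {do, mi, fa, la, ti} and column 6 has {do, re, mi, fa, la, ti}, leaving only sol.
Row 6, column 1: row 6 has {do, mi, fa, sol, la, ti} and column 1 has {do, fa, la, ti}, leaving only re.
Row 2, column 1: row 2 has {do, fa, sol, la, ti} and column 1 has {do, re, fa, la, ti}, leaving only mi.
Row 4, column 1: row 4 has {do, fa, la, ti} and column 1 has {do, re, mi, fa, la, ti}, leaving only sol.
Row 4, column 7: row 4 has {do, fa, sol, la, ti} and column 7 has {do, mi, fa, la, ti}, leaving only re.
Row 4, column 4: row 4 has {do, re, fa, sol, la, ti} and column 4 has {do, fa, sol, la, ti}, leaving only mi.
So row 4 reads: sol fa la mi ti do re.

sol fa la mi ti do re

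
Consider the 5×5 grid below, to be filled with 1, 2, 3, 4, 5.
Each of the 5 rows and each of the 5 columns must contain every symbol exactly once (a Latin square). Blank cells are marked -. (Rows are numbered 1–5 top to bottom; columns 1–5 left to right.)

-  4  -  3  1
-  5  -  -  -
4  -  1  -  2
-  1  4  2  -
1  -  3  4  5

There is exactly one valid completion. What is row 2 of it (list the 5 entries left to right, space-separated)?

Row 2, column 3: row 2 has {5} and column 3 has {1, 3, 4}, leaving only 2.
Row 2, column 1: row 2 has {2, 5} and column 1 has {1, 4}, leaving only 3.
Row 2, column 4: row 2 has {2, 3, 5} and column 4 has {2, 3, 4}, leaving only 1.
Row 2, column 5: row 2 has {1, 2, 3, 5} and column 5 has {1, 2, 5}, leaving only 4.
So row 2 reads: 3 5 2 1 4.

3 5 2 1 4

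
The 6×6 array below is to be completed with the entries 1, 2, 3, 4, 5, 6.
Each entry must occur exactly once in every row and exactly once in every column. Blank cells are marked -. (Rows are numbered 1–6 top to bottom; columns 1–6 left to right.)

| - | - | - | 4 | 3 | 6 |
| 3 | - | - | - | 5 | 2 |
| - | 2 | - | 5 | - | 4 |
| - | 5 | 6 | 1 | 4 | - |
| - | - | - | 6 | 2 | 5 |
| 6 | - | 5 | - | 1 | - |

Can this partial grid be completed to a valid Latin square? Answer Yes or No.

Row 2, column 4: row 2 together with column 4 already contain {1, 2, 3, 4, 5, 6} — every symbol — so nothing can go there. The grid has no valid completion.

No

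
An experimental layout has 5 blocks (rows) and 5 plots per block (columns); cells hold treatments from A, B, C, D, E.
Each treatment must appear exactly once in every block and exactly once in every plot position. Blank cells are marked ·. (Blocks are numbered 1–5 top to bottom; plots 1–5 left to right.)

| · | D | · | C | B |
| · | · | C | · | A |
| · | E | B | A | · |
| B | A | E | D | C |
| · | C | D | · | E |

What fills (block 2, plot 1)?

D

Block 1, plot 3: block 1 has {B, C, D} and plot 3 has {B, C, D, E}, leaving only A.
Block 1, plot 1: block 1 has {A, B, C, D} and plot 1 has {B}, leaving only E.
Block 2 already has {A, C} and plot 1 already has {B, E}, so block 2, plot 1 must be D.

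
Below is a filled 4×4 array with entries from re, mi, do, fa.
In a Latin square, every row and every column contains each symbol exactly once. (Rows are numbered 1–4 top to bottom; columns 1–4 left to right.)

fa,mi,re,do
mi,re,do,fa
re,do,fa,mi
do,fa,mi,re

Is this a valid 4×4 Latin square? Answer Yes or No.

Each row is a permutation of the 4 symbols, and so is each column.

Yes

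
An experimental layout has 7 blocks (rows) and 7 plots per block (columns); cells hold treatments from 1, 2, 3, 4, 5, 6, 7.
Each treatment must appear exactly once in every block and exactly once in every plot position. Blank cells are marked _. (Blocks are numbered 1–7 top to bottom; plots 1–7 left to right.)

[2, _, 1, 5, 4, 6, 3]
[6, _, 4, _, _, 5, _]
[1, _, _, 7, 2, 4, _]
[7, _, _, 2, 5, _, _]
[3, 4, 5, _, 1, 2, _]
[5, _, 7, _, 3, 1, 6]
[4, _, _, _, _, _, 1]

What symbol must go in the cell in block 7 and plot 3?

Block 1, plot 2: block 1 has {1, 2, 3, 4, 5, 6} and plot 2 has {4}, leaving only 7.
Block 2, plot 5: block 2 has {4, 5, 6} and plot 5 has {1, 2, 3, 4, 5}, leaving only 7.
Block 2, plot 7: block 2 has {4, 5, 6, 7} and plot 7 has {1, 3, 6}, leaving only 2.
Block 3, plot 7: block 3 has {1, 2, 4, 7} and plot 7 has {1, 2, 3, 6}, leaving only 5.
Block 4, plot 6: block 4 has {2, 5, 7} and plot 6 has {1, 2, 4, 5, 6}, leaving only 3.
Block 4, plot 3: block 4 has {2, 3, 5, 7} and plot 3 has {1, 4, 5, 7}, leaving only 6.
Block 3, plot 3: block 3 has {1, 2, 4, 5, 7} and plot 3 has {1, 4, 5, 6, 7}, leaving only 3.
Block 7 already has {1, 4} and plot 3 already has {1, 3, 4, 5, 6, 7}, so block 7, plot 3 must be 2.

2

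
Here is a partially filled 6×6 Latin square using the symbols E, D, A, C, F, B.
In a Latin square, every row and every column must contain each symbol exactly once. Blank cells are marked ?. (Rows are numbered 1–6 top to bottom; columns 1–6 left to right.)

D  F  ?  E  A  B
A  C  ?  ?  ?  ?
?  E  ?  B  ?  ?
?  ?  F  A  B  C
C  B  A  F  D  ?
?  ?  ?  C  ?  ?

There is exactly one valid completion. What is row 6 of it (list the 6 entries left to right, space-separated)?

Row 1, column 3: row 1 has {E, D, A, F, B} and column 3 has {A, F}, leaving only C.
Row 2, column 4: row 2 has {A, C} and column 4 has {E, A, C, F, B}, leaving only D.
Row 3, column 1: row 3 has {E, B} and column 1 has {D, A, C}, leaving only F.
Row 3, column 3: row 3 has {E, F, B} and column 3 has {A, C, F}, leaving only D.
Row 3, column 5: row 3 has {E, D, F, B} and column 5 has {D, A, B}, leaving only C.
Row 3, column 6: row 3 has {E, D, C, F, B} and column 6 has {C, B}, leaving only A.
Row 4, column 1: row 4 has {A, C, F, B} and column 1 has {D, A, C, F}, leaving only E.
Row 6, column 1: row 6 has {C} and column 1 has {E, D, A, C, F}, leaving only B.
Row 6, column 3: row 6 has {C, B} and column 3 has {D, A, C, F}, leaving only E.
Row 6, column 5: row 6 has {E, C, B} and column 5 has {D, A, C, B}, leaving only F.
Row 6, column 6: row 6 has {E, C, F, B} and column 6 has {A, C, B}, leaving only D.
Row 6, column 2: row 6 has {E, D, C, F, B} and column 2 has {E, C, F, B}, leaving only A.
So row 6 reads: B A E C F D.

B A E C F D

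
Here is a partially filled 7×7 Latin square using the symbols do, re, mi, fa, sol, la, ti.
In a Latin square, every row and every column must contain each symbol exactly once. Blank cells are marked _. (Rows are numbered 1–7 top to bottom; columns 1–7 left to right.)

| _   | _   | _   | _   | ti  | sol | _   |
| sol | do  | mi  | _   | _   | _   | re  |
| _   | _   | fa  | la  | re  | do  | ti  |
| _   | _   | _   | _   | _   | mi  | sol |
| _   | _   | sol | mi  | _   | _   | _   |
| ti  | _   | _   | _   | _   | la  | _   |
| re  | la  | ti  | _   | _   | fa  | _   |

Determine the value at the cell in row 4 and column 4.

ti

Row 2, column 6: row 2 has {do, re, mi, sol} and column 6 has {do, mi, fa, sol, la}, leaving only ti.
Row 2, column 4: row 2 has {do, re, mi, sol, ti} and column 4 has {mi, la}, leaving only fa.
Row 2, column 5: row 2 has {do, re, mi, fa, sol, ti} and column 5 has {re, ti}, leaving only la.
Row 3, column 1: row 3 has {do, re, fa, la, ti} and column 1 has {re, sol, ti}, leaving only mi.
Row 3, column 2: row 3 has {do, re, mi, fa, la, ti} and column 2 has {do, la}, leaving only sol.
Row 5, column 6: row 5 has {mi, sol} and column 6 has {do, mi, fa, sol, la, ti}, leaving only re.
Row 4, column 4 is narrowed to {do, re, ti}.
If it were do, then row 5, column 5 would be left with no valid symbol.
If it were re, then row 7, column 4 would be left with no valid symbol.
So row 4, column 4 must be ti.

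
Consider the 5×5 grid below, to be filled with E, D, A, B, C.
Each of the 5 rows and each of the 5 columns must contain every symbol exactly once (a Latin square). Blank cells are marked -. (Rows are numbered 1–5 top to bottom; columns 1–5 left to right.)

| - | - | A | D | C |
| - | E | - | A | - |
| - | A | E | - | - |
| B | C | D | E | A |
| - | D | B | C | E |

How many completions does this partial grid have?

1

Row 1, column 1: eliminating its row and column leaves {E}.
Row 1, column 2: eliminating its row and column leaves {B}.
Row 2, column 1: eliminating its row and column leaves {D, C}.
Row 2, column 3: eliminating its row and column leaves {C}.
Row 2, column 5: eliminating its row and column leaves {D, B}.
Row 3, column 1: eliminating its row and column leaves {D, C}.
Row 3, column 4: eliminating its row and column leaves {B}.
Row 3, column 5: eliminating its row and column leaves {D, B}.
Row 5, column 1: eliminating its row and column leaves {A}.
Only one assignment across all blanks avoids any row or column repeat, giving 1 completion.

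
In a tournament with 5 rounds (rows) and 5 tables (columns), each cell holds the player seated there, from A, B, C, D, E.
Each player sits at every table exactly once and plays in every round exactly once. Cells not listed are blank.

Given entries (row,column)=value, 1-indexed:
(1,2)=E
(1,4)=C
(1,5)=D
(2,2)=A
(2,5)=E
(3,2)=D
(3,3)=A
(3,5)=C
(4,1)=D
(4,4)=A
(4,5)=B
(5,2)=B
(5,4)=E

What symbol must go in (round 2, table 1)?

B

Round 1, table 3: round 1 has {C, D, E} and table 3 has {A}, leaving only B.
Round 1, table 1: round 1 has {B, C, D, E} and table 1 has {D}, leaving only A.
Round 3, table 4: round 3 has {A, C, D} and table 4 has {A, C, E}, leaving only B.
Round 2, table 4: round 2 has {A, E} and table 4 has {A, B, C, E}, leaving only D.
Round 2, table 3: round 2 has {A, D, E} and table 3 has {A, B}, leaving only C.
Round 2 already has {A, C, D, E} and table 1 already has {A, D}, so round 2, table 1 must be B.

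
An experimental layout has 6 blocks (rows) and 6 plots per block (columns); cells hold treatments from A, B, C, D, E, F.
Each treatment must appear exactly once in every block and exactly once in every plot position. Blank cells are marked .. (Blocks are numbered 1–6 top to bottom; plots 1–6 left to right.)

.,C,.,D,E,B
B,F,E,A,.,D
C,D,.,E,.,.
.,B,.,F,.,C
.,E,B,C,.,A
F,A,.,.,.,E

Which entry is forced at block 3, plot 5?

Block 1, plot 1: block 1 has {B, C, D, E} and plot 1 has {B, C, F}, leaving only A.
Block 1, plot 3: block 1 has {A, B, C, D, E} and plot 3 has {B, E}, leaving only F.
Block 2, plot 5: block 2 has {A, B, D, E, F} and plot 5 has {E}, leaving only C.
Block 3, plot 3: block 3 has {C, D, E} and plot 3 has {B, E, F}, leaving only A.
Block 3, plot 6: block 3 has {A, C, D, E} and plot 6 has {A, B, C, D, E}, leaving only F.
Block 3 already has {A, C, D, E, F} and plot 5 already has {C, E}, so block 3, plot 5 must be B.

B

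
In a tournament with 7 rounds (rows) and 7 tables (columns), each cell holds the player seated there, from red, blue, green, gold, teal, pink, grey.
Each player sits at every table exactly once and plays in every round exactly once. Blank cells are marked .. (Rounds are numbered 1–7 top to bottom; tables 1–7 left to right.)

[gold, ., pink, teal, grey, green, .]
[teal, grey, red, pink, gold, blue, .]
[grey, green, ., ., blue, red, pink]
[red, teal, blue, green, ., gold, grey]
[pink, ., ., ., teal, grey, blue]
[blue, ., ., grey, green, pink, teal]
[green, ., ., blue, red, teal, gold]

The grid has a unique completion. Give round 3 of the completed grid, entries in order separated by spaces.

Round 3, table 4: round 3 has {red, blue, green, pink, grey} and table 4 has {blue, green, teal, pink, grey}, leaving only gold.
Round 3, table 3: round 3 has {red, blue, green, gold, pink, grey} and table 3 has {red, blue, pink}, leaving only teal.
So round 3 reads: grey green teal gold blue red pink.

grey green teal gold blue red pink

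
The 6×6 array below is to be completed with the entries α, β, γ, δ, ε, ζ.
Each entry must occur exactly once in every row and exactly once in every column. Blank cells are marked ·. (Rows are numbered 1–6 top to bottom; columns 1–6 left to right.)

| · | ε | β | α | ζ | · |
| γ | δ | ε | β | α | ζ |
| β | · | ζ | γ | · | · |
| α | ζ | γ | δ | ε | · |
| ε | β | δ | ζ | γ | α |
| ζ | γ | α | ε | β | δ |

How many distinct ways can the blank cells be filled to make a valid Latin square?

Row 1, column 1: eliminating its row and column leaves {δ}.
Row 1, column 6: eliminating its row and column leaves {γ}.
Row 3, column 2: eliminating its row and column leaves {α}.
Row 3, column 5: eliminating its row and column leaves {δ}.
Row 3, column 6: eliminating its row and column leaves {ε}.
Row 4, column 6: eliminating its row and column leaves {β}.
Only one assignment across all blanks avoids any row or column repeat, giving 1 completion.

1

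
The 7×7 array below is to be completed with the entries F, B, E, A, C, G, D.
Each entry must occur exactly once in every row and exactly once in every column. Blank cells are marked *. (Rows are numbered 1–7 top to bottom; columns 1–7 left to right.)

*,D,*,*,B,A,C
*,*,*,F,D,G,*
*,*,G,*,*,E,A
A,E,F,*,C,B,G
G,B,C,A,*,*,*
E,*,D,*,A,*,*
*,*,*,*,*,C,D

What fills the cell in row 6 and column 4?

Row 1, column 1: row 1 has {B, A, C, D} and column 1 has {E, A, G}, leaving only F.
Row 1, column 3: row 1 has {F, B, A, C, D} and column 3 has {F, C, G, D}, leaving only E.
Row 1, column 4: row 1 has {F, B, E, A, C, D} and column 4 has {F, A}, leaving only G.
Row 3, column 5: row 3 has {E, A, G} and column 5 has {B, A, C, D}, leaving only F.
Row 3, column 2: row 3 has {F, E, A, G} and column 2 has {B, E, D}, leaving only C.
Row 2, column 2: row 2 has {F, G, D} and column 2 has {B, E, C, D}, leaving only A.
Row 2, column 3: row 2 has {F, A, G, D} and column 3 has {F, E, C, G, D}, leaving only B.
Row 2, column 1: row 2 has {F, B, A, G, D} and column 1 has {F, E, A, G}, leaving only C.
Row 2, column 7: row 2 has {F, B, A, C, G, D} and column 7 has {A, C, G, D}, leaving only E.
Row 4, column 4: row 4 has {F, B, E, A, C, G} and column 4 has {F, A, G}, leaving only D.
Row 3, column 4: row 3 has {F, E, A, C, G} and column 4 has {F, A, G, D}, leaving only B.
Row 6 already has {E, A, D} and column 4 already has {F, B, A, G, D}, so row 6, column 4 must be C.

C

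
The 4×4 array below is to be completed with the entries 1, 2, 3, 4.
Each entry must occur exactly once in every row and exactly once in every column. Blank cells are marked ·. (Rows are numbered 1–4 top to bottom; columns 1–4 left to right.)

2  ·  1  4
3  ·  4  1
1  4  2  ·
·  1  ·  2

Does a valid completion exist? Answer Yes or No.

Yes

No row or column among the givens repeats a symbol, and propagating forced cells runs into no contradiction.
One valid completion exists (for instance, 2 3 1 4 / 3 2 4 1 / 1 4 2 3 / 4 1 3 2).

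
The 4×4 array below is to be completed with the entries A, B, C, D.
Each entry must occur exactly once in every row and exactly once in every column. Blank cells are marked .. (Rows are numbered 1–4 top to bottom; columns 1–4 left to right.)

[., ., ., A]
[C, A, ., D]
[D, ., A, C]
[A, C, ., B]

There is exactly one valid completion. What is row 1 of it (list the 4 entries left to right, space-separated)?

Row 1, column 1: row 1 has {A} and column 1 has {A, C, D}, leaving only B.
Row 1, column 2: row 1 has {A, B} and column 2 has {A, C}, leaving only D.
Row 1, column 3: row 1 has {A, B, D} and column 3 has {A}, leaving only C.
So row 1 reads: B D C A.

B D C A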